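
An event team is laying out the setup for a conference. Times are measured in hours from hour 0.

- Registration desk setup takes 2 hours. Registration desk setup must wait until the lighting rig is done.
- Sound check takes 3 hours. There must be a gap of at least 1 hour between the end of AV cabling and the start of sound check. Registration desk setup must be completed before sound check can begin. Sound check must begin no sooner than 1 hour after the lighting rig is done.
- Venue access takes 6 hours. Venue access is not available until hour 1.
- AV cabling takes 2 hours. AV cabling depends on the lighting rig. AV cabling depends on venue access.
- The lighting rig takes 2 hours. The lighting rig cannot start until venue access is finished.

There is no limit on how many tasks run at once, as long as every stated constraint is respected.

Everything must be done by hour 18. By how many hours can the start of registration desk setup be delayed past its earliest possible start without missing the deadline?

After its own release at hour 1, venue access can start at hour 1 and finishes at hour 7.
The lighting rig cannot begin until venue access (finishes hour 7). It runs from hour 7 to 7 + 2 = hour 9.
After the lighting rig (finishes hour 9), registration desk setup can start at hour 9 and finishes at hour 11.

Working backward from the deadline:
Nothing follows sound check; the deadline of hour 18 is its only limit. It must start by 18 − 3 = hour 15.
Since sound check (must start by hour 15) depends on it, registration desk setup must finish by hour 15. Backing off its 2-hour duration gives a latest start of hour 13.
So registration desk setup can start as early as hour 9 and as late as hour 13, giving 13 − 9 = 4 hours of slack.

4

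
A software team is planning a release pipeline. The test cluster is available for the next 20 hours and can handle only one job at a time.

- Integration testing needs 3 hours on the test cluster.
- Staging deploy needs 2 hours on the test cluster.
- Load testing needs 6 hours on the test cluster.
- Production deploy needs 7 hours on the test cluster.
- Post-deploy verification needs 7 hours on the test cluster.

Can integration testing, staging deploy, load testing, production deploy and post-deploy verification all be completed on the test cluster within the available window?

Running back to back, the jobs need 3 + 2 + 6 + 7 + 7 = 25 hours on the test cluster.
Since 25 > 20, they cannot all fit.

No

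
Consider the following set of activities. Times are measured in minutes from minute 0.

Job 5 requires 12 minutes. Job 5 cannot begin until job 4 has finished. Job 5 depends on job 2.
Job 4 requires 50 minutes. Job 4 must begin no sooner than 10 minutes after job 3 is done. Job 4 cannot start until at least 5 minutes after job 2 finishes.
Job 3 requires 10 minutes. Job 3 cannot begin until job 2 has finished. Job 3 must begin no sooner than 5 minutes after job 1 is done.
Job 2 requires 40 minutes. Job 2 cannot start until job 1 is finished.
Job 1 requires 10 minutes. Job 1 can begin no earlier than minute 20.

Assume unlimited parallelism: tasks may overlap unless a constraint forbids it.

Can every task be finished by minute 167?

Yes

Job 1 cannot begin until its own release at minute 20. It runs from minute 20 to 20 + 10 = minute 30.
After job 1 (finishes minute 30), job 2 can start at minute 30 and finishes at minute 70.
Job 3 cannot start until job 2 (finishes minute 70); job 1 (finishes minute 30, plus 5-minute gap → minute 35). The controlling bound is minute 70, so job 3 finishes at 70 + 10 = minute 80.
Job 4 cannot start until job 3 (finishes minute 80, plus 10-minute gap → minute 90); job 2 (finishes minute 70, plus 5-minute gap → minute 75). The controlling bound is minute 90, so job 4 finishes at 90 + 50 = minute 140.
Job 5 cannot start until job 4 (finishes minute 140); job 2 (finishes minute 70). The controlling bound is minute 140, so job 5 finishes at 140 + 12 = minute 152.
Every task is finished by minute 152, which is no later than the deadline of 167, so the schedule is feasible.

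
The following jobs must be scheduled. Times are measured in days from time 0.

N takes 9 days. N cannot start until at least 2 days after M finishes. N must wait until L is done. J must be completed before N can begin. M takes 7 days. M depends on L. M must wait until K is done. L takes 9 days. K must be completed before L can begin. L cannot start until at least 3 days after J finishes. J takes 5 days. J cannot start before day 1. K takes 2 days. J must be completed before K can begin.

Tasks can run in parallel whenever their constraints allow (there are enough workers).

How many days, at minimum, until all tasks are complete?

After its own release at day 1, J can start at day 1 and finishes at day 6.
After J (finishes day 6), K can start at day 6 and finishes at day 8.
L has to wait for K (finishes day 8); J (finishes day 6, plus 3-day gap → day 9). The latest of these is day 9, so L runs day 9 to 9 + 9 = day 18.
M cannot start until L (finishes day 18); K (finishes day 8). The controlling bound is day 18, so M finishes at 18 + 7 = day 25.
N has to wait for M (finishes day 25, plus 2-day gap → day 27); L (finishes day 18); J (finishes day 6). The latest of these is day 27, so N runs day 27 to 27 + 9 = day 36.
All tasks are finished once the last one completes. Finish times: J at 6, K at 8, L at 18, M at 25, N at 36. The latest is day 36.

36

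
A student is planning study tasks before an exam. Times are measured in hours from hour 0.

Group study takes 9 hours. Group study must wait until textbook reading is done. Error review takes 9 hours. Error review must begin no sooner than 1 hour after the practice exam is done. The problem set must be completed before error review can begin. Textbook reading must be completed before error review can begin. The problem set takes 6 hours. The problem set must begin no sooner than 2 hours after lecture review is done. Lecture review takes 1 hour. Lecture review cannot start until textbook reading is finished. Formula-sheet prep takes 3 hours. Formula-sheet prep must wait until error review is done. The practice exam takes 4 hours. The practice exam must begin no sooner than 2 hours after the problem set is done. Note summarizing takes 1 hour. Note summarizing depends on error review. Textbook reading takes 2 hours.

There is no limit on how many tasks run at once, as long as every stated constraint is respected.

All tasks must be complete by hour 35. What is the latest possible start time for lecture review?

To finish by hour 35, note summarizing (duration 1) must start no later than hour 34.
Formula-sheet prep must finish by hour 35; it takes 3 hours, so it must start by 35 − 3 = hour 32.
For error review: note summarizing (must start by hour 34); formula-sheet prep (must start by hour 32). The most restrictive is hour 32; with a 9-hour duration, error review must start by hour 23.
The practice exam has to be done before error review (must start by hour 23, minus 1-hour gap → hour 22). That means finishing by hour 22, i.e. starting by 22 − 4 = hour 18.
For the problem set: the practice exam (must start by hour 18, minus 2-hour gap → hour 16); error review (must start by hour 23). The most restrictive is hour 16; with a 6-hour duration, the problem set must start by hour 10.
Lecture review must finish before the problem set (must start by hour 10, minus 2-hour gap → hour 8). With a 1-hour duration, lecture review must start by 8 − 1 = hour 7.

7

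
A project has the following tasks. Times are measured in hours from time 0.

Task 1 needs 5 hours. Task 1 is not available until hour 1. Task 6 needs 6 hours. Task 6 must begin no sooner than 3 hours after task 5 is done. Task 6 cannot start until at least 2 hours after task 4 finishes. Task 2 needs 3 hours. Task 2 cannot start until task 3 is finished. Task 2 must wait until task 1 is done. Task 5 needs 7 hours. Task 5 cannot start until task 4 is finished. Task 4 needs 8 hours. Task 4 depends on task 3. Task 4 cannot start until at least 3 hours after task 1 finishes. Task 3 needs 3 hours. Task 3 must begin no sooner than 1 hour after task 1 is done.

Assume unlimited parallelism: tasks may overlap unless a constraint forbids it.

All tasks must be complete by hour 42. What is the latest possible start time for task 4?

18

Task 6 must finish by hour 42; it takes 6 hours, so it must start by 42 − 6 = hour 36.
Since task 6 (must start by hour 36, minus 3-hour gap → hour 33) depends on it, task 5 must finish by hour 33. Backing off its 7-hour duration gives a latest start of hour 26.
Task 4 has several dependents: task 5 (must start by hour 26); task 6 (must start by hour 36, minus 2-hour gap → hour 34). The earliest of those limits is hour 26, so task 4 must start by 26 − 8 = hour 18.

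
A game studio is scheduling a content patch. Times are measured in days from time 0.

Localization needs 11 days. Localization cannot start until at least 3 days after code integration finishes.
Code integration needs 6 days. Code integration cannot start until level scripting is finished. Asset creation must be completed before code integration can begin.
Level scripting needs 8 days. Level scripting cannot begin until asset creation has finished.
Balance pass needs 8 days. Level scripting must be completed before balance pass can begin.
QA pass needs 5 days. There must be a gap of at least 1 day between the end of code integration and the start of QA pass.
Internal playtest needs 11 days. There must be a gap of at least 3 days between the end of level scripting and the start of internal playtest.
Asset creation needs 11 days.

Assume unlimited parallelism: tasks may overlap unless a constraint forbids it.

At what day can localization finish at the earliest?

Asset creation can start immediately at day 0; it finishes at day 11.
After asset creation (finishes day 11), level scripting can start at day 11 and finishes at day 19.
For code integration: level scripting (finishes day 19); asset creation (finishes day 11). Taking the maximum gives a start of day 19, and it finishes at 19 + 6 = day 25.
After code integration (finishes day 25, plus 3-day gap → day 28), localization can start at day 28 and finishes at day 39.

39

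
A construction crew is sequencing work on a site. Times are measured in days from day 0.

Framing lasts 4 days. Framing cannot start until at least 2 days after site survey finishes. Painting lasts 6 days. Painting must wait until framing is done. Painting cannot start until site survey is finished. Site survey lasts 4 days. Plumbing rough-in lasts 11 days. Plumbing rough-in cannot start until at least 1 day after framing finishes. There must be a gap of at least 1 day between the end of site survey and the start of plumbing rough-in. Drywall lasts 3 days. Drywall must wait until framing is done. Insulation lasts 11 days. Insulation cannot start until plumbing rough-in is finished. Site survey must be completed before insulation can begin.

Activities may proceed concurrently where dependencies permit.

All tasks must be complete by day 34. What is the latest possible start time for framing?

Insulation has no dependents, so it just needs to finish by day 34. Starting by 34 − 11 = day 23 achieves that.
Plumbing rough-in feeds into insulation (must start by day 23); so plumbing rough-in must finish by day 23 and therefore start by day 12.
Drywall has no dependents, so it just needs to finish by day 34. Starting by 34 − 3 = day 31 achieves that.
Painting must finish by day 34; it takes 6 days, so it must start by 34 − 6 = day 28.
Framing feeds plumbing rough-in (must start by day 12, minus 1-day gap → day 11); drywall (must start by day 31); painting (must start by day 28). Taking the minimum, framing must finish by day 11 and start by 11 − 4 = day 7.

7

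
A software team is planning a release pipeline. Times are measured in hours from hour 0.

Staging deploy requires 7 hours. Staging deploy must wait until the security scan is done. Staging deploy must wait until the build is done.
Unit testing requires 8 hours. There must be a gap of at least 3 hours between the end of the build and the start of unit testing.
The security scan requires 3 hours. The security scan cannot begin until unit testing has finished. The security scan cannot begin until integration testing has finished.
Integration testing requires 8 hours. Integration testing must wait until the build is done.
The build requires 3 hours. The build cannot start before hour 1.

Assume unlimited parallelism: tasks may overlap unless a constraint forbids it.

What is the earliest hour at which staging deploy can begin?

18

After its own release at hour 1, the build can start at hour 1 and finishes at hour 4.
After the build (finishes hour 4), integration testing can start at hour 4 and finishes at hour 12.
Unit testing cannot begin until the build (finishes hour 4, plus 3-hour gap → hour 7). It runs from hour 7 to 7 + 8 = hour 15.
The security scan has to wait for unit testing (finishes hour 15); integration testing (finishes hour 12). The latest of these is hour 15, so the security scan runs hour 15 to 15 + 3 = hour 18.
Staging deploy waits on the security scan (finishes hour 18); the build (finishes hour 4). The latest of these is hour 18, which is the earliest staging deploy can start.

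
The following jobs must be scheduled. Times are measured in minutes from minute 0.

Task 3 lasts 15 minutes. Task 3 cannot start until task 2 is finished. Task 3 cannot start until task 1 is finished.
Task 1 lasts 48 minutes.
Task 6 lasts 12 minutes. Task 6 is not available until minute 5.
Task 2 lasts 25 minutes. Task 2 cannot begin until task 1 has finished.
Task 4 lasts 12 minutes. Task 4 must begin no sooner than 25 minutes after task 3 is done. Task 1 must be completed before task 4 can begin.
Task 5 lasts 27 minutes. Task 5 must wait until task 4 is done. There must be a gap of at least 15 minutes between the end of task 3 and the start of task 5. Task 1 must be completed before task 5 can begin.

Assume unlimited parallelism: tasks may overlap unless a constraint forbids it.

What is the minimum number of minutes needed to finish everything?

After its own release at minute 5, task 6 can start at minute 5 and finishes at minute 17.
Task 1 can start immediately at minute 0; it finishes at minute 48.
Task 2 waits on task 1 (finishes minute 48), so it starts at minute 48 and finishes at 48 + 25 = minute 73.
Task 3 cannot start until task 2 (finishes minute 73); task 1 (finishes minute 48). The controlling bound is minute 73, so task 3 finishes at 73 + 15 = minute 88.
Task 4 cannot start until task 3 (finishes minute 88, plus 25-minute gap → minute 113); task 1 (finishes minute 48). The controlling bound is minute 113, so task 4 finishes at 113 + 12 = minute 125.
Task 5 needs all of task 4 (finishes minute 125); task 3 (finishes minute 88, plus 15-minute gap → minute 103); task 1 (finishes minute 48). That puts its earliest start at minute 125; it finishes at 125 + 27 = minute 152.
All tasks are finished once the last one completes. Finish times: Task 1 at 48, Task 2 at 73, Task 3 at 88, Task 4 at 125, Task 5 at 152, Task 6 at 17. The latest is minute 152.

152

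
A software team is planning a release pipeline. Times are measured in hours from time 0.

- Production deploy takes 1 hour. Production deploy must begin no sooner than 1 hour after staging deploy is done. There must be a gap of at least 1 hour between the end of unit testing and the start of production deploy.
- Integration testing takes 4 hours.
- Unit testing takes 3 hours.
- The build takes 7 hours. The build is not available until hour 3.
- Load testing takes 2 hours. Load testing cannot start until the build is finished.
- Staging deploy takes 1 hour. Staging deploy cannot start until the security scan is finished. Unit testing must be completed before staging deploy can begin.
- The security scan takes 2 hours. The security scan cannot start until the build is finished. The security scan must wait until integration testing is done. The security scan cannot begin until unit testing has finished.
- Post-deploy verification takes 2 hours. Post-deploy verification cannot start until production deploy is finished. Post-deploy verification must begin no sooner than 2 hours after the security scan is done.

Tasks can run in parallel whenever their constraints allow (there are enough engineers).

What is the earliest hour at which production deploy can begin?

Integration testing has no prerequisites, so it starts at hour 0 and finishes at hour 4.
Unit testing has no prerequisites, so it starts at hour 0 and finishes at hour 3.
The build waits on its own release at hour 3, so it starts at hour 3 and finishes at 3 + 7 = hour 10.
The security scan has to wait for the build (finishes hour 10); integration testing (finishes hour 4); unit testing (finishes hour 3). The latest of these is hour 10, so the security scan runs hour 10 to 10 + 2 = hour 12.
Staging deploy needs all of the security scan (finishes hour 12); unit testing (finishes hour 3). That puts its earliest start at hour 12; it finishes at 12 + 1 = hour 13.
Production deploy waits on staging deploy (finishes hour 13, plus 1-hour gap → hour 14); unit testing (finishes hour 3, plus 1-hour gap → hour 4). The latest of these is hour 14, which is the earliest production deploy can start.

14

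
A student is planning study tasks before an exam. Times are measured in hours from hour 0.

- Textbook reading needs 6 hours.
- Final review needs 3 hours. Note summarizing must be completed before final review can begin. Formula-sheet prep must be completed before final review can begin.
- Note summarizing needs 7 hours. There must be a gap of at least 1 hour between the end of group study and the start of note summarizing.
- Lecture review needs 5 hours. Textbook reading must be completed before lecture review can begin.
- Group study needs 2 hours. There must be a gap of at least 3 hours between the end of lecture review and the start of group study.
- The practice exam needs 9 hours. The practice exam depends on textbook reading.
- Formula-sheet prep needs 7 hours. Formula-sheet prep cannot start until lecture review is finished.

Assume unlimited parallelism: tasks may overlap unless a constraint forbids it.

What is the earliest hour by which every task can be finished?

Nothing blocks textbook reading, so it runs from hour 0 to hour 6.
The practice exam waits on textbook reading (finishes hour 6), so it starts at hour 6 and finishes at 6 + 9 = hour 15.
After textbook reading (finishes hour 6), lecture review can start at hour 6 and finishes at hour 11.
After lecture review (finishes hour 11), formula-sheet prep can start at hour 11 and finishes at hour 18.
After lecture review (finishes hour 11, plus 3-hour gap → hour 14), group study can start at hour 14 and finishes at hour 16.
Note summarizing cannot begin until group study (finishes hour 16, plus 1-hour gap → hour 17). It runs from hour 17 to 17 + 7 = hour 24.
For final review: note summarizing (finishes hour 24); formula-sheet prep (finishes hour 18). Taking the maximum gives a start of hour 24, and it finishes at 24 + 3 = hour 27.
All tasks are finished once the last one completes. Finish times: Textbook reading at 6, Lecture review at 11, The practice exam at 15, Group study at 16, Note summarizing at 24, Formula-sheet prep at 18, Final review at 27. The latest is hour 27.

27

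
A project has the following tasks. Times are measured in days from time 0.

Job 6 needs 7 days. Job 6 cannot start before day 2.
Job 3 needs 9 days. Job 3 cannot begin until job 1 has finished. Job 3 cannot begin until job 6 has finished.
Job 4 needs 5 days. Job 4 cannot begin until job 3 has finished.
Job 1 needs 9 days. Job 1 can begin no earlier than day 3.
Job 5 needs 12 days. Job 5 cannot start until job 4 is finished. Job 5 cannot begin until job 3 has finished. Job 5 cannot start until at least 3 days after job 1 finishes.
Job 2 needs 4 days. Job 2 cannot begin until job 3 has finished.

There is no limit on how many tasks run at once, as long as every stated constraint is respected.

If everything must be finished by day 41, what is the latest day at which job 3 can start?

Nothing follows job 2; the deadline of day 41 is its only limit. It must start by 41 − 4 = day 37.
Nothing follows job 5; the deadline of day 41 is its only limit. It must start by 41 − 12 = day 29.
Job 4 must finish before job 5 (must start by day 29). With a 5-day duration, job 4 must start by 29 − 5 = day 24.
Job 3 feeds job 2 (must start by day 37); job 4 (must start by day 24); job 5 (must start by day 29). Taking the minimum, job 3 must finish by day 24 and start by 24 − 9 = day 15.

15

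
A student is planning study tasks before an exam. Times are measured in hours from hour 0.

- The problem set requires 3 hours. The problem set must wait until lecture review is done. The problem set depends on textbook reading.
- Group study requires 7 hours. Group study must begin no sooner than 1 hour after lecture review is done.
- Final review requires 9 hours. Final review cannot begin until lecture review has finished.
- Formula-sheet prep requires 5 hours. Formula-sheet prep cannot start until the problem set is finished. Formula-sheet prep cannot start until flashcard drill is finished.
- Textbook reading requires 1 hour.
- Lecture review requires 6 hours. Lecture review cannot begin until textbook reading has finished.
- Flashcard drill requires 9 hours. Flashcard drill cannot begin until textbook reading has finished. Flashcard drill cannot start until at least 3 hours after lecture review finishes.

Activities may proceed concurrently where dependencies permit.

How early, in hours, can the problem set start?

Textbook reading has no prerequisites, so it starts at hour 0 and finishes at hour 1.
Lecture review cannot begin until textbook reading (finishes hour 1). It runs from hour 1 to 1 + 6 = hour 7.
The problem set waits on lecture review (finishes hour 7); textbook reading (finishes hour 1). The latest of these is hour 7, which is the earliest the problem set can start.

7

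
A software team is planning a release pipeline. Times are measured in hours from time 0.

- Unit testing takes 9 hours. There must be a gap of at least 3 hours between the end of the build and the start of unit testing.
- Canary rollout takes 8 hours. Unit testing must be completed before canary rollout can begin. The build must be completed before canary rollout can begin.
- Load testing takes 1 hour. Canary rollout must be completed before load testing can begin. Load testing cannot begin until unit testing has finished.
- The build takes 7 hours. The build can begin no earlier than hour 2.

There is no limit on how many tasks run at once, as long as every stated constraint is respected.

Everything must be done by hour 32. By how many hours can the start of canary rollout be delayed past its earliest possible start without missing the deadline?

2

The build cannot begin until its own release at hour 2. It runs from hour 2 to 2 + 7 = hour 9.
Unit testing waits on the build (finishes hour 9, plus 3-hour gap → hour 12), so it starts at hour 12 and finishes at 12 + 9 = hour 21.
Canary rollout has to wait for unit testing (finishes hour 21); the build (finishes hour 9). The latest of these is hour 21, so canary rollout runs hour 21 to 21 + 8 = hour 29.

Working backward from the deadline:
Nothing follows load testing; the deadline of hour 32 is its only limit. It must start by 32 − 1 = hour 31.
Canary rollout has to be done before load testing (must start by hour 31). That means finishing by hour 31, i.e. starting by 31 − 8 = hour 23.
So canary rollout can start as early as hour 21 and as late as hour 23, giving 23 − 21 = 2 hours of slack.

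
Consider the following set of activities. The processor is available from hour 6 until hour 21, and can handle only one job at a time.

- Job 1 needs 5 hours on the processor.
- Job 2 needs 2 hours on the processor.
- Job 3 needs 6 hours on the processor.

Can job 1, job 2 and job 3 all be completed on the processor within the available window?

Yes

The processor window is 21 − 6 = 15 hours.
Running back to back, the jobs need 5 + 2 + 6 = 13 hours on the processor.
Since 13 ≤ 15, they fit within the window.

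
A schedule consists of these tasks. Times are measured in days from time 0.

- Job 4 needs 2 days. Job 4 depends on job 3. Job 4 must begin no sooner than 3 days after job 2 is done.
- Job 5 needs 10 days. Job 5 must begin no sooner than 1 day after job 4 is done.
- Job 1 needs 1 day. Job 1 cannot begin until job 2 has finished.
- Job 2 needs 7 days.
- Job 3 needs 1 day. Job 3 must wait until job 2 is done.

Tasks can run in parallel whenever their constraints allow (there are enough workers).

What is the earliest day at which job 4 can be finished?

12

Nothing blocks job 2, so it runs from day 0 to day 7.
Job 3 cannot begin until job 2 (finishes day 7). It runs from day 7 to 7 + 1 = day 8.
Job 4 needs all of job 3 (finishes day 8); job 2 (finishes day 7, plus 3-day gap → day 10). That puts its earliest start at day 10; it finishes at 10 + 2 = day 12.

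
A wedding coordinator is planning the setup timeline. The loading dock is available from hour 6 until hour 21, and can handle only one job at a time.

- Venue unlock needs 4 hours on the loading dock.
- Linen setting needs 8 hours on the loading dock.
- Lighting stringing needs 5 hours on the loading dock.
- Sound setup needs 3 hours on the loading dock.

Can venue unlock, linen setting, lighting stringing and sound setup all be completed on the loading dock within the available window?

The loading dock window is 21 − 6 = 15 hours.
Running back to back, the jobs need 4 + 8 + 5 + 3 = 20 hours on the loading dock.
Since 20 > 15, they cannot all fit.

No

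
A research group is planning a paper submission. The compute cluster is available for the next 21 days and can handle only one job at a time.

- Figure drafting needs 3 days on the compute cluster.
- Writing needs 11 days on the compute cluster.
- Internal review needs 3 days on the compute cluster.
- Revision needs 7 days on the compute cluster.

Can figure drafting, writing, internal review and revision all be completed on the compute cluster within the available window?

No

Running back to back, the jobs need 3 + 11 + 3 + 7 = 24 days on the compute cluster.
Since 24 > 21, they cannot all fit.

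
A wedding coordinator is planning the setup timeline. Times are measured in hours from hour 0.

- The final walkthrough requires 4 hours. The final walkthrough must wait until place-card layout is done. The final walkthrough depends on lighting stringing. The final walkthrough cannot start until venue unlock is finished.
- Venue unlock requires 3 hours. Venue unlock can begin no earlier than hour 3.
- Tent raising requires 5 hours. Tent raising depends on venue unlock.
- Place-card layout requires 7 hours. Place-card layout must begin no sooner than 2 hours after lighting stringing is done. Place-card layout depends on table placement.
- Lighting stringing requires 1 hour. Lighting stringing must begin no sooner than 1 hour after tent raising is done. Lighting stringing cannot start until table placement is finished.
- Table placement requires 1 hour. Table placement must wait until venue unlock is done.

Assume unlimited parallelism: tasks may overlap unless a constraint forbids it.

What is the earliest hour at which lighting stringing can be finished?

13

After its own release at hour 3, venue unlock can start at hour 3 and finishes at hour 6.
Table placement waits on venue unlock (finishes hour 6), so it starts at hour 6 and finishes at 6 + 1 = hour 7.
Tent raising cannot begin until venue unlock (finishes hour 6). It runs from hour 6 to 6 + 5 = hour 11.
For lighting stringing: tent raising (finishes hour 11, plus 1-hour gap → hour 12); table placement (finishes hour 7). Taking the maximum gives a start of hour 12, and it finishes at 12 + 1 = hour 13.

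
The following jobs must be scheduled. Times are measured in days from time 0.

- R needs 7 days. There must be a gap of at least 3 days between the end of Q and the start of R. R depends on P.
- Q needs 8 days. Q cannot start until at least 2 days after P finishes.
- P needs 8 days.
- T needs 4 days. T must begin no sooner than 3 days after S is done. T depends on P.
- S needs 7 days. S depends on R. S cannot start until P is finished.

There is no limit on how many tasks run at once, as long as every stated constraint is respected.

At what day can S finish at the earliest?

35

P can start immediately at day 0; it finishes at day 8.
Q cannot begin until P (finishes day 8, plus 2-day gap → day 10). It runs from day 10 to 10 + 8 = day 18.
R needs all of Q (finishes day 18, plus 3-day gap → day 21); P (finishes day 8). That puts its earliest start at day 21; it finishes at 21 + 7 = day 28.
S cannot start until R (finishes day 28); P (finishes day 8). The controlling bound is day 28, so S finishes at 28 + 7 = day 35.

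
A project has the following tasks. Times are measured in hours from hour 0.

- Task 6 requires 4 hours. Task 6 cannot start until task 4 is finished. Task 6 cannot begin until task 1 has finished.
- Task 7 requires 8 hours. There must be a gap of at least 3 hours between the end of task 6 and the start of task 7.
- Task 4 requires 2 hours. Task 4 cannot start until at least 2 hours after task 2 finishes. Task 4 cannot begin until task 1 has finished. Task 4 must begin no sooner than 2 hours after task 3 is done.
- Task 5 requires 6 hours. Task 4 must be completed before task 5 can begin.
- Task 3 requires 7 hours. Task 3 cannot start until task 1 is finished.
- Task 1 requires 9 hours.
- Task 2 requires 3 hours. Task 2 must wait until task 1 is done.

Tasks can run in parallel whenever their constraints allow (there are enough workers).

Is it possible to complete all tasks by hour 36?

Yes

Task 1 has no prerequisites, so it starts at hour 0 and finishes at hour 9.
Task 3 waits on task 1 (finishes hour 9), so it starts at hour 9 and finishes at 9 + 7 = hour 16.
Task 2 cannot begin until task 1 (finishes hour 9). It runs from hour 9 to 9 + 3 = hour 12.
For task 4: task 2 (finishes hour 12, plus 2-hour gap → hour 14); task 1 (finishes hour 9); task 3 (finishes hour 16, plus 2-hour gap → hour 18). Taking the maximum gives a start of hour 18, and it finishes at 18 + 2 = hour 20.
For task 6: task 4 (finishes hour 20); task 1 (finishes hour 9). Taking the maximum gives a start of hour 20, and it finishes at 20 + 4 = hour 24.
Task 7 cannot begin until task 6 (finishes hour 24, plus 3-hour gap → hour 27). It runs from hour 27 to 27 + 8 = hour 35.
Task 5 cannot begin until task 4 (finishes hour 20). It runs from hour 20 to 20 + 6 = hour 26.
Every task is finished by hour 35, which is no later than the deadline of 36, so the schedule is feasible.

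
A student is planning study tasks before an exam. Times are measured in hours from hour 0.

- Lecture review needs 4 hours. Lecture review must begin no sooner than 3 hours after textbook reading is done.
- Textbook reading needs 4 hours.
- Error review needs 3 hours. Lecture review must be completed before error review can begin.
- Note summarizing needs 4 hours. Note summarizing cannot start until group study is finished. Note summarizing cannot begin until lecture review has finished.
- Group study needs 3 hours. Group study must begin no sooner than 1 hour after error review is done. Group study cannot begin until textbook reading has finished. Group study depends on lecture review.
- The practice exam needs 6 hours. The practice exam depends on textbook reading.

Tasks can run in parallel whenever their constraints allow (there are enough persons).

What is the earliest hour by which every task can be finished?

Textbook reading can start immediately at hour 0; it finishes at hour 4.
After textbook reading (finishes hour 4), the practice exam can start at hour 4 and finishes at hour 10.
Lecture review cannot begin until textbook reading (finishes hour 4, plus 3-hour gap → hour 7). It runs from hour 7 to 7 + 4 = hour 11.
Error review waits on lecture review (finishes hour 11), so it starts at hour 11 and finishes at 11 + 3 = hour 14.
For group study: error review (finishes hour 14, plus 1-hour gap → hour 15); textbook reading (finishes hour 4); lecture review (finishes hour 11). Taking the maximum gives a start of hour 15, and it finishes at 15 + 3 = hour 18.
For note summarizing: group study (finishes hour 18); lecture review (finishes hour 11). Taking the maximum gives a start of hour 18, and it finishes at 18 + 4 = hour 22.
All tasks are finished once the last one completes. Finish times: Textbook reading at 4, Lecture review at 11, The practice exam at 10, Error review at 14, Group study at 18, Note summarizing at 22. The latest is hour 22.

22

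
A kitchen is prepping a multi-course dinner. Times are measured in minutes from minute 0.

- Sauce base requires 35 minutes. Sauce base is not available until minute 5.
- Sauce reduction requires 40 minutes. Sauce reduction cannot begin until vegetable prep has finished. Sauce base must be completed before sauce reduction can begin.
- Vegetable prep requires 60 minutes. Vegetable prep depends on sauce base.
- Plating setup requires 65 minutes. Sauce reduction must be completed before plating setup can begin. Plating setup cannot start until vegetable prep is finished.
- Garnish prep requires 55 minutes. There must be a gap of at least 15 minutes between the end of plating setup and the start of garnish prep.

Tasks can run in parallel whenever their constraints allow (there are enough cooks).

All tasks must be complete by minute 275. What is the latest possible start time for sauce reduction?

To finish by minute 275, garnish prep (duration 55) must start no later than minute 220.
Plating setup feeds into garnish prep (must start by minute 220, minus 15-minute gap → minute 205); so plating setup must finish by minute 205 and therefore start by minute 140.
Sauce reduction feeds into plating setup (must start by minute 140); so sauce reduction must finish by minute 140 and therefore start by minute 100.

100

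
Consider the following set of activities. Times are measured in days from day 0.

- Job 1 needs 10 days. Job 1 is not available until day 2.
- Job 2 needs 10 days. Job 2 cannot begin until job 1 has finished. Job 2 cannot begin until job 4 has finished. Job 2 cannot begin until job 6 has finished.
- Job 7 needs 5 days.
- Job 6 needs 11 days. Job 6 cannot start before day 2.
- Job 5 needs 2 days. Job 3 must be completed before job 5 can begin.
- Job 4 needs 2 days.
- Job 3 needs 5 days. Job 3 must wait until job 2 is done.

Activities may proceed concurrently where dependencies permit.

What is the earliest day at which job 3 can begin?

Job 6 cannot begin until its own release at day 2. It runs from day 2 to 2 + 11 = day 13.
Nothing blocks job 4, so it runs from day 0 to day 2.
Job 1 cannot begin until its own release at day 2. It runs from day 2 to 2 + 10 = day 12.
Job 2 has to wait for job 1 (finishes day 12); job 4 (finishes day 2); job 6 (finishes day 13). The latest of these is day 13, so job 2 runs day 13 to 13 + 10 = day 23.
Job 3 waits on job 2 (finishes day 23), so the earliest it can start is day 23.

23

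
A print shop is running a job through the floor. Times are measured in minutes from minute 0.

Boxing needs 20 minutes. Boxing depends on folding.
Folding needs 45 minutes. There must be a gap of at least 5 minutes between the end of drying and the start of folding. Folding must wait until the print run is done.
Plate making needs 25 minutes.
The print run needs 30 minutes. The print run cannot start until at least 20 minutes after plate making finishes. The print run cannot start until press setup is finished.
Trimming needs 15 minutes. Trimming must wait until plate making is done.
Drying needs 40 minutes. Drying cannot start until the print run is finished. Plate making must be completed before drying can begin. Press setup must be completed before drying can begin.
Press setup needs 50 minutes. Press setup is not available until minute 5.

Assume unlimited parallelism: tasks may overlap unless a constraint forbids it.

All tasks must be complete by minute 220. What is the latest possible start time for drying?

Boxing must finish by minute 220; it takes 20 minutes, so it must start by 220 − 20 = minute 200.
Folding feeds into boxing (must start by minute 200); so folding must finish by minute 200 and therefore start by minute 155.
Drying must finish before folding (must start by minute 155, minus 5-minute gap → minute 150). With a 40-minute duration, drying must start by 150 − 40 = minute 110.

110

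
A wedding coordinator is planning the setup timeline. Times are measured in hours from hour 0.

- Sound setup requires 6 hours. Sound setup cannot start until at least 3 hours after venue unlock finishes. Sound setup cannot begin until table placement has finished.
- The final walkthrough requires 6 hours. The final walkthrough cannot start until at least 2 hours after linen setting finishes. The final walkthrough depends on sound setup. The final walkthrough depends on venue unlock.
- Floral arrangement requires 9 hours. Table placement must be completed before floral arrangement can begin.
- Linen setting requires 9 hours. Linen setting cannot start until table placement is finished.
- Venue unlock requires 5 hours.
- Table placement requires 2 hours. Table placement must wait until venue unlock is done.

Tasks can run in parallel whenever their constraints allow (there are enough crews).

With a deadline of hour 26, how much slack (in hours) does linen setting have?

2

Nothing blocks venue unlock, so it runs from hour 0 to hour 5.
Table placement waits on venue unlock (finishes hour 5), so it starts at hour 5 and finishes at 5 + 2 = hour 7.
After table placement (finishes hour 7), linen setting can start at hour 7 and finishes at hour 16.

Working backward from the deadline:
The final walkthrough has no dependents, so it just needs to finish by hour 26. Starting by 26 − 6 = hour 20 achieves that.
Linen setting feeds into the final walkthrough (must start by hour 20, minus 2-hour gap → hour 18); so linen setting must finish by hour 18 and therefore start by hour 9.
So linen setting can start as early as hour 7 and as late as hour 9, giving 9 − 7 = 2 hours of slack.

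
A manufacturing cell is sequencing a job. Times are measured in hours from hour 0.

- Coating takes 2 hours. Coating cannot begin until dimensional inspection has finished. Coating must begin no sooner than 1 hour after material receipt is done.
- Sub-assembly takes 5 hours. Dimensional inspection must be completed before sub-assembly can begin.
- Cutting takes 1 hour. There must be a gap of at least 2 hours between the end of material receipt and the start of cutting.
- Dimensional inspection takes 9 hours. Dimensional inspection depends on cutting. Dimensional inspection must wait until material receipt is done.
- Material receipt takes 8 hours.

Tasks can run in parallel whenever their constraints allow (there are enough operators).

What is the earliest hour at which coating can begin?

20

Material receipt can start immediately at hour 0; it finishes at hour 8.
Cutting waits on material receipt (finishes hour 8, plus 2-hour gap → hour 10), so it starts at hour 10 and finishes at 10 + 1 = hour 11.
Dimensional inspection has to wait for cutting (finishes hour 11); material receipt (finishes hour 8). The latest of these is hour 11, so dimensional inspection runs hour 11 to 11 + 9 = hour 20.
Coating waits on dimensional inspection (finishes hour 20); material receipt (finishes hour 8, plus 1-hour gap → hour 9). The latest of these is hour 20, which is the earliest coating can start.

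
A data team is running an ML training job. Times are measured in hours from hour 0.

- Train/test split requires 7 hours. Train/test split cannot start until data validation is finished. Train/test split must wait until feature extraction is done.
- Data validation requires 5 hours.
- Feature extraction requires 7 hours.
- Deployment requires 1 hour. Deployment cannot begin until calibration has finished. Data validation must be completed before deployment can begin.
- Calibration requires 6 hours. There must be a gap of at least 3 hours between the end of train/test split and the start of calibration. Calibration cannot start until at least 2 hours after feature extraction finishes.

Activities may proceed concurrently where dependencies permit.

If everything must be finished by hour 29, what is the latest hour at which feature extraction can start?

5

Deployment has no dependents, so it just needs to finish by hour 29. Starting by 29 − 1 = hour 28 achieves that.
Calibration feeds into deployment (must start by hour 28); so calibration must finish by hour 28 and therefore start by hour 22.
Train/test split feeds into calibration (must start by hour 22, minus 3-hour gap → hour 19); so train/test split must finish by hour 19 and therefore start by hour 12.
Feature extraction feeds train/test split (must start by hour 12); calibration (must start by hour 22, minus 2-hour gap → hour 20). Taking the minimum, feature extraction must finish by hour 12 and start by 12 − 7 = hour 5.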